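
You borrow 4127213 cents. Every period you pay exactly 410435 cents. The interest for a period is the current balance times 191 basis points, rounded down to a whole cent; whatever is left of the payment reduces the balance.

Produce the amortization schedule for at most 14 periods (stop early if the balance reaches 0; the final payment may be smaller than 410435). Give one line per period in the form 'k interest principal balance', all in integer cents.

1. interest=⌊4127213·191/10000⌋=78829; principal=410435-78829=331606; balance=4127213-331606=3795607
2. interest=⌊3795607·191/10000⌋=72496; principal=410435-72496=337939; balance=3795607-337939=3457668
3. interest=⌊3457668·191/10000⌋=66041; principal=410435-66041=344394; balance=3457668-344394=3113274
4. interest=⌊3113274·191/10000⌋=59463; principal=410435-59463=350972; balance=3113274-350972=2762302
5. interest=⌊2762302·191/10000⌋=52759; principal=410435-52759=357676; balance=2762302-357676=2404626
6. interest=⌊2404626·191/10000⌋=45928; principal=410435-45928=364507; balance=2404626-364507=2040119
7. interest=⌊2040119·191/10000⌋=38966; principal=410435-38966=371469; balance=2040119-371469=1668650
8. interest=⌊1668650·191/10000⌋=31871; principal=410435-31871=378564; balance=1668650-378564=1290086
9. interest=⌊1290086·191/10000⌋=24640; principal=410435-24640=385795; balance=1290086-385795=904291
10. interest=⌊904291·191/10000⌋=17271; principal=410435-17271=393164; balance=904291-393164=511127
11. interest=⌊511127·191/10000⌋=9762; principal=410435-9762=400673; balance=511127-400673=110454
12. interest=⌊110454·191/10000⌋=2109; principal=min(410435-2109,110454)=110454; balance=110454-110454=0

1 78829 331606 3795607
2 72496 337939 3457668
3 66041 344394 3113274
4 59463 350972 2762302
5 52759 357676 2404626
6 45928 364507 2040119
7 38966 371469 1668650
8 31871 378564 1290086
9 24640 385795 904291
10 17271 393164 511127
11 9762 400673 110454
12 2109 110454 0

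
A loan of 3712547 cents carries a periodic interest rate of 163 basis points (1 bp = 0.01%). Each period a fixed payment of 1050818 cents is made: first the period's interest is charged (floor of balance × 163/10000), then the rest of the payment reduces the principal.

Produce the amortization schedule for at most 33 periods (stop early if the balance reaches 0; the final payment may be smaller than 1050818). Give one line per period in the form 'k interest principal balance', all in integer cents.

1 60514 990304 2722243
2 44372 1006446 1715797
3 27967 1022851 692946
4 11295 692946 0

1. interest=⌊3712547·163/10000⌋=60514; principal=1050818-60514=990304; balance=3712547-990304=2722243
2. interest=⌊2722243·163/10000⌋=44372; principal=1050818-44372=1006446; balance=2722243-1006446=1715797
3. interest=⌊1715797·163/10000⌋=27967; principal=1050818-27967=1022851; balance=1715797-1022851=692946
4. interest=⌊692946·163/10000⌋=11295; principal=min(1050818-11295,692946)=692946; balance=692946-692946=0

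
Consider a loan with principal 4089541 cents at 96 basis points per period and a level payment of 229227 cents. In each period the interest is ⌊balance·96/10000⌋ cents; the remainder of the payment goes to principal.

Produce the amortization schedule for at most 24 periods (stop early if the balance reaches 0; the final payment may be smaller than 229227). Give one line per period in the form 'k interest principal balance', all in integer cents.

1. interest=⌊4089541·96/10000⌋=39259; principal=229227-39259=189968; balance=4089541-189968=3899573
2. interest=⌊3899573·96/10000⌋=37435; principal=229227-37435=191792; balance=3899573-191792=3707781
3. interest=⌊3707781·96/10000⌋=35594; principal=229227-35594=193633; balance=3707781-193633=3514148
4. interest=⌊3514148·96/10000⌋=33735; principal=229227-33735=195492; balance=3514148-195492=3318656
5. interest=⌊3318656·96/10000⌋=31859; principal=229227-31859=197368; balance=3318656-197368=3121288
6. interest=⌊3121288·96/10000⌋=29964; principal=229227-29964=199263; balance=3121288-199263=2922025
7. interest=⌊2922025·96/10000⌋=28051; principal=229227-28051=201176; balance=2922025-201176=2720849
8. interest=⌊2720849·96/10000⌋=26120; principal=229227-26120=203107; balance=2720849-203107=2517742
9. interest=⌊2517742·96/10000⌋=24170; principal=229227-24170=205057; balance=2517742-205057=2312685
10. interest=⌊2312685·96/10000⌋=22201; principal=229227-22201=207026; balance=2312685-207026=2105659
11. interest=⌊2105659·96/10000⌋=20214; principal=229227-20214=209013; balance=2105659-209013=1896646
12. interest=⌊1896646·96/10000⌋=18207; principal=229227-18207=211020; balance=1896646-211020=1685626
13. interest=⌊1685626·96/10000⌋=16182; principal=229227-16182=213045; balance=1685626-213045=1472581
14. interest=⌊1472581·96/10000⌋=14136; principal=229227-14136=215091; balance=1472581-215091=1257490
15. interest=⌊1257490·96/10000⌋=12071; principal=229227-12071=217156; balance=1257490-217156=1040334
16. interest=⌊1040334·96/10000⌋=9987; principal=229227-9987=219240; balance=1040334-219240=821094
17. interest=⌊821094·96/10000⌋=7882; principal=229227-7882=221345; balance=821094-221345=599749
18. interest=⌊599749·96/10000⌋=5757; principal=229227-5757=223470; balance=599749-223470=376279
19. interest=⌊376279·96/10000⌋=3612; principal=229227-3612=225615; balance=376279-225615=150664
20. interest=⌊150664·96/10000⌋=1446; principal=min(229227-1446,150664)=150664; balance=150664-150664=0

1 39259 189968 3899573
2 37435 191792 3707781
3 35594 193633 3514148
4 33735 195492 3318656
5 31859 197368 3121288
6 29964 199263 2922025
7 28051 201176 2720849
8 26120 203107 2517742
9 24170 205057 2312685
10 22201 207026 2105659
11 20214 209013 1896646
12 18207 211020 1685626
13 16182 213045 1472581
14 14136 215091 1257490
15 12071 217156 1040334
16 9987 219240 821094
17 7882 221345 599749
18 5757 223470 376279
19 3612 225615 150664
20 1446 150664 0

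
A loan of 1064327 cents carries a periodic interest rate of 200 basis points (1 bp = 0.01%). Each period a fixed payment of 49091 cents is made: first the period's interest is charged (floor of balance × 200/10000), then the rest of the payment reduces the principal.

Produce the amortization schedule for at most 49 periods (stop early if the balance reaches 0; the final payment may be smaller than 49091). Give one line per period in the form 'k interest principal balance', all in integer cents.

1 21286 27805 1036522
2 20730 28361 1008161
3 20163 28928 979233
4 19584 29507 949726
5 18994 30097 919629
6 18392 30699 888930
7 17778 31313 857617
8 17152 31939 825678
9 16513 32578 793100
10 15862 33229 759871
11 15197 33894 725977
12 14519 34572 691405
13 13828 35263 656142
14 13122 35969 620173
15 12403 36688 583485
16 11669 37422 546063
17 10921 38170 507893
18 10157 38934 468959
19 9379 39712 429247
20 8584 40507 388740
21 7774 41317 347423
22 6948 42143 305280
23 6105 42986 262294
24 5245 43846 218448
25 4368 44723 173725
26 3474 45617 128108
27 2562 46529 81579
28 1631 47460 34119
29 682 34119 0

1. interest=⌊1064327·200/10000⌋=21286; principal=49091-21286=27805; balance=1064327-27805=1036522
2. interest=⌊1036522·200/10000⌋=20730; principal=49091-20730=28361; balance=1036522-28361=1008161
3. interest=⌊1008161·200/10000⌋=20163; principal=49091-20163=28928; balance=1008161-28928=979233
4. interest=⌊979233·200/10000⌋=19584; principal=49091-19584=29507; balance=979233-29507=949726
5. interest=⌊949726·200/10000⌋=18994; principal=49091-18994=30097; balance=949726-30097=919629
6. interest=⌊919629·200/10000⌋=18392; principal=49091-18392=30699; balance=919629-30699=888930
7. interest=⌊888930·200/10000⌋=17778; principal=49091-17778=31313; balance=888930-31313=857617
8. interest=⌊857617·200/10000⌋=17152; principal=49091-17152=31939; balance=857617-31939=825678
9. interest=⌊825678·200/10000⌋=16513; principal=49091-16513=32578; balance=825678-32578=793100
10. interest=⌊793100·200/10000⌋=15862; principal=49091-15862=33229; balance=793100-33229=759871
11. interest=⌊759871·200/10000⌋=15197; principal=49091-15197=33894; balance=759871-33894=725977
12. interest=⌊725977·200/10000⌋=14519; principal=49091-14519=34572; balance=725977-34572=691405
13. interest=⌊691405·200/10000⌋=13828; principal=49091-13828=35263; balance=691405-35263=656142
14. interest=⌊656142·200/10000⌋=13122; principal=49091-13122=35969; balance=656142-35969=620173
15. interest=⌊620173·200/10000⌋=12403; principal=49091-12403=36688; balance=620173-36688=583485
16. interest=⌊583485·200/10000⌋=11669; principal=49091-11669=37422; balance=583485-37422=546063
17. interest=⌊546063·200/10000⌋=10921; principal=49091-10921=38170; balance=546063-38170=507893
18. interest=⌊507893·200/10000⌋=10157; principal=49091-10157=38934; balance=507893-38934=468959
19. interest=⌊468959·200/10000⌋=9379; principal=49091-9379=39712; balance=468959-39712=429247
20. interest=⌊429247·200/10000⌋=8584; principal=49091-8584=40507; balance=429247-40507=388740
21. interest=⌊388740·200/10000⌋=7774; principal=49091-7774=41317; balance=388740-41317=347423
22. interest=⌊347423·200/10000⌋=6948; principal=49091-6948=42143; balance=347423-42143=305280
23. interest=⌊305280·200/10000⌋=6105; principal=49091-6105=42986; balance=305280-42986=262294
24. interest=⌊262294·200/10000⌋=5245; principal=49091-5245=43846; balance=262294-43846=218448
25. interest=⌊218448·200/10000⌋=4368; principal=49091-4368=44723; balance=218448-44723=173725
26. interest=⌊173725·200/10000⌋=3474; principal=49091-3474=45617; balance=173725-45617=128108
27. interest=⌊128108·200/10000⌋=2562; principal=49091-2562=46529; balance=128108-46529=81579
28. interest=⌊81579·200/10000⌋=1631; principal=49091-1631=47460; balance=81579-47460=34119
29. interest=⌊34119·200/10000⌋=682; principal=min(49091-682,34119)=34119; balance=34119-34119=0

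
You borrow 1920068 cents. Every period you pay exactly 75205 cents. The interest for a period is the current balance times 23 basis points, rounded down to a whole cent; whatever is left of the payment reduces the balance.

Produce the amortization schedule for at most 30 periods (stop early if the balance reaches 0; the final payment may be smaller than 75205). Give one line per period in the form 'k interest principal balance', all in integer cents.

1 4416 70789 1849279
2 4253 70952 1778327
3 4090 71115 1707212
4 3926 71279 1635933
5 3762 71443 1564490
6 3598 71607 1492883
7 3433 71772 1421111
8 3268 71937 1349174
9 3103 72102 1277072
10 2937 72268 1204804
11 2771 72434 1132370
12 2604 72601 1059769
13 2437 72768 987001
14 2270 72935 914066
15 2102 73103 840963
16 1934 73271 767692
17 1765 73440 694252
18 1596 73609 620643
19 1427 73778 546865
20 1257 73948 472917
21 1087 74118 398799
22 917 74288 324511
23 746 74459 250052
24 575 74630 175422
25 403 74802 100620
26 231 74974 25646
27 58 25646 0

1. interest=⌊1920068·23/10000⌋=4416; principal=75205-4416=70789; balance=1920068-70789=1849279
2. interest=⌊1849279·23/10000⌋=4253; principal=75205-4253=70952; balance=1849279-70952=1778327
3. interest=⌊1778327·23/10000⌋=4090; principal=75205-4090=71115; balance=1778327-71115=1707212
4. interest=⌊1707212·23/10000⌋=3926; principal=75205-3926=71279; balance=1707212-71279=1635933
5. interest=⌊1635933·23/10000⌋=3762; principal=75205-3762=71443; balance=1635933-71443=1564490
6. interest=⌊1564490·23/10000⌋=3598; principal=75205-3598=71607; balance=1564490-71607=1492883
7. interest=⌊1492883·23/10000⌋=3433; principal=75205-3433=71772; balance=1492883-71772=1421111
8. interest=⌊1421111·23/10000⌋=3268; principal=75205-3268=71937; balance=1421111-71937=1349174
9. interest=⌊1349174·23/10000⌋=3103; principal=75205-3103=72102; balance=1349174-72102=1277072
10. interest=⌊1277072·23/10000⌋=2937; principal=75205-2937=72268; balance=1277072-72268=1204804
11. interest=⌊1204804·23/10000⌋=2771; principal=75205-2771=72434; balance=1204804-72434=1132370
12. interest=⌊1132370·23/10000⌋=2604; principal=75205-2604=72601; balance=1132370-72601=1059769
13. interest=⌊1059769·23/10000⌋=2437; principal=75205-2437=72768; balance=1059769-72768=987001
14. interest=⌊987001·23/10000⌋=2270; principal=75205-2270=72935; balance=987001-72935=914066
15. interest=⌊914066·23/10000⌋=2102; principal=75205-2102=73103; balance=914066-73103=840963
16. interest=⌊840963·23/10000⌋=1934; principal=75205-1934=73271; balance=840963-73271=767692
17. interest=⌊767692·23/10000⌋=1765; principal=75205-1765=73440; balance=767692-73440=694252
18. interest=⌊694252·23/10000⌋=1596; principal=75205-1596=73609; balance=694252-73609=620643
19. interest=⌊620643·23/10000⌋=1427; principal=75205-1427=73778; balance=620643-73778=546865
20. interest=⌊546865·23/10000⌋=1257; principal=75205-1257=73948; balance=546865-73948=472917
21. interest=⌊472917·23/10000⌋=1087; principal=75205-1087=74118; balance=472917-74118=398799
22. interest=⌊398799·23/10000⌋=917; principal=75205-917=74288; balance=398799-74288=324511
23. interest=⌊324511·23/10000⌋=746; principal=75205-746=74459; balance=324511-74459=250052
24. interest=⌊250052·23/10000⌋=575; principal=75205-575=74630; balance=250052-74630=175422
25. interest=⌊175422·23/10000⌋=403; principal=75205-403=74802; balance=175422-74802=100620
26. interest=⌊100620·23/10000⌋=231; principal=75205-231=74974; balance=100620-74974=25646
27. interest=⌊25646·23/10000⌋=58; principal=min(75205-58,25646)=25646; balance=25646-25646=0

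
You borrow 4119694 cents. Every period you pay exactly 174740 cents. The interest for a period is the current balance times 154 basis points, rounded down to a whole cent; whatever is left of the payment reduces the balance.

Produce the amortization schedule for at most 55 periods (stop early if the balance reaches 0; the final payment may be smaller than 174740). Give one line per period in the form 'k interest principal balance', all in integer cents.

1 63443 111297 4008397
2 61729 113011 3895386
3 59988 114752 3780634
4 58221 116519 3664115
5 56427 118313 3545802
6 54605 120135 3425667
7 52755 121985 3303682
8 50876 123864 3179818
9 48969 125771 3054047
10 47032 127708 2926339
11 45065 129675 2796664
12 43068 131672 2664992
13 41040 133700 2531292
14 38981 135759 2395533
15 36891 137849 2257684
16 34768 139972 2117712
17 32612 142128 1975584
18 30423 144317 1831267
19 28201 146539 1684728
20 25944 148796 1535932
21 23653 151087 1384845
22 21326 153414 1231431
23 18964 155776 1075655
24 16565 158175 917480
25 14129 160611 756869
26 11655 163085 593784
27 9144 165596 428188
28 6594 168146 260042
29 4004 170736 89306
30 1375 89306 0

1. interest=⌊4119694·154/10000⌋=63443; principal=174740-63443=111297; balance=4119694-111297=4008397
2. interest=⌊4008397·154/10000⌋=61729; principal=174740-61729=113011; balance=4008397-113011=3895386
3. interest=⌊3895386·154/10000⌋=59988; principal=174740-59988=114752; balance=3895386-114752=3780634
4. interest=⌊3780634·154/10000⌋=58221; principal=174740-58221=116519; balance=3780634-116519=3664115
5. interest=⌊3664115·154/10000⌋=56427; principal=174740-56427=118313; balance=3664115-118313=3545802
6. interest=⌊3545802·154/10000⌋=54605; principal=174740-54605=120135; balance=3545802-120135=3425667
7. interest=⌊3425667·154/10000⌋=52755; principal=174740-52755=121985; balance=3425667-121985=3303682
8. interest=⌊3303682·154/10000⌋=50876; principal=174740-50876=123864; balance=3303682-123864=3179818
9. interest=⌊3179818·154/10000⌋=48969; principal=174740-48969=125771; balance=3179818-125771=3054047
10. interest=⌊3054047·154/10000⌋=47032; principal=174740-47032=127708; balance=3054047-127708=2926339
11. interest=⌊2926339·154/10000⌋=45065; principal=174740-45065=129675; balance=2926339-129675=2796664
12. interest=⌊2796664·154/10000⌋=43068; principal=174740-43068=131672; balance=2796664-131672=2664992
13. interest=⌊2664992·154/10000⌋=41040; principal=174740-41040=133700; balance=2664992-133700=2531292
14. interest=⌊2531292·154/10000⌋=38981; principal=174740-38981=135759; balance=2531292-135759=2395533
15. interest=⌊2395533·154/10000⌋=36891; principal=174740-36891=137849; balance=2395533-137849=2257684
16. interest=⌊2257684·154/10000⌋=34768; principal=174740-34768=139972; balance=2257684-139972=2117712
17. interest=⌊2117712·154/10000⌋=32612; principal=174740-32612=142128; balance=2117712-142128=1975584
18. interest=⌊1975584·154/10000⌋=30423; principal=174740-30423=144317; balance=1975584-144317=1831267
19. interest=⌊1831267·154/10000⌋=28201; principal=174740-28201=146539; balance=1831267-146539=1684728
20. interest=⌊1684728·154/10000⌋=25944; principal=174740-25944=148796; balance=1684728-148796=1535932
21. interest=⌊1535932·154/10000⌋=23653; principal=174740-23653=151087; balance=1535932-151087=1384845
22. interest=⌊1384845·154/10000⌋=21326; principal=174740-21326=153414; balance=1384845-153414=1231431
23. interest=⌊1231431·154/10000⌋=18964; principal=174740-18964=155776; balance=1231431-155776=1075655
24. interest=⌊1075655·154/10000⌋=16565; principal=174740-16565=158175; balance=1075655-158175=917480
25. interest=⌊917480·154/10000⌋=14129; principal=174740-14129=160611; balance=917480-160611=756869
26. interest=⌊756869·154/10000⌋=11655; principal=174740-11655=163085; balance=756869-163085=593784
27. interest=⌊593784·154/10000⌋=9144; principal=174740-9144=165596; balance=593784-165596=428188
28. interest=⌊428188·154/10000⌋=6594; principal=174740-6594=168146; balance=428188-168146=260042
29. interest=⌊260042·154/10000⌋=4004; principal=174740-4004=170736; balance=260042-170736=89306
30. interest=⌊89306·154/10000⌋=1375; principal=min(174740-1375,89306)=89306; balance=89306-89306=0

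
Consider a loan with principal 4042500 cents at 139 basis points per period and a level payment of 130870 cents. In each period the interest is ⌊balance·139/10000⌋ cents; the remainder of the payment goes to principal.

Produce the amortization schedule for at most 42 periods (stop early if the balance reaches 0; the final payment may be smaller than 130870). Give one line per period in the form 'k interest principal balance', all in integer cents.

1 56190 74680 3967820
2 55152 75718 3892102
3 54100 76770 3815332
4 53033 77837 3737495
5 51951 78919 3658576
6 50854 80016 3578560
7 49741 81129 3497431
8 48614 82256 3415175
9 47470 83400 3331775
10 46311 84559 3247216
11 45136 85734 3161482
12 43944 86926 3074556
13 42736 88134 2986422
14 41511 89359 2897063
15 40269 90601 2806462
16 39009 91861 2714601
17 37732 93138 2621463
18 36438 94432 2527031
19 35125 95745 2431286
20 33794 97076 2334210
21 32445 98425 2235785
22 31077 99793 2135992
23 29690 101180 2034812
24 28283 102587 1932225
25 26857 104013 1828212
26 25412 105458 1722754
27 23946 106924 1615830
28 22460 108410 1507420
29 20953 109917 1397503
30 19425 111445 1286058
31 17876 112994 1173064
32 16305 114565 1058499
33 14713 116157 942342
34 13098 117772 824570
35 11461 119409 705161
36 9801 121069 584092
37 8118 122752 461340
38 6412 124458 336882
39 4682 126188 210694
40 2928 127942 82752
41 1150 82752 0

1. interest=⌊4042500·139/10000⌋=56190; principal=130870-56190=74680; balance=4042500-74680=3967820
2. interest=⌊3967820·139/10000⌋=55152; principal=130870-55152=75718; balance=3967820-75718=3892102
3. interest=⌊3892102·139/10000⌋=54100; principal=130870-54100=76770; balance=3892102-76770=3815332
4. interest=⌊3815332·139/10000⌋=53033; principal=130870-53033=77837; balance=3815332-77837=3737495
5. interest=⌊3737495·139/10000⌋=51951; principal=130870-51951=78919; balance=3737495-78919=3658576
6. interest=⌊3658576·139/10000⌋=50854; principal=130870-50854=80016; balance=3658576-80016=3578560
7. interest=⌊3578560·139/10000⌋=49741; principal=130870-49741=81129; balance=3578560-81129=3497431
8. interest=⌊3497431·139/10000⌋=48614; principal=130870-48614=82256; balance=3497431-82256=3415175
9. interest=⌊3415175·139/10000⌋=47470; principal=130870-47470=83400; balance=3415175-83400=3331775
10. interest=⌊3331775·139/10000⌋=46311; principal=130870-46311=84559; balance=3331775-84559=3247216
11. interest=⌊3247216·139/10000⌋=45136; principal=130870-45136=85734; balance=3247216-85734=3161482
12. interest=⌊3161482·139/10000⌋=43944; principal=130870-43944=86926; balance=3161482-86926=3074556
13. interest=⌊3074556·139/10000⌋=42736; principal=130870-42736=88134; balance=3074556-88134=2986422
14. interest=⌊2986422·139/10000⌋=41511; principal=130870-41511=89359; balance=2986422-89359=2897063
15. interest=⌊2897063·139/10000⌋=40269; principal=130870-40269=90601; balance=2897063-90601=2806462
16. interest=⌊2806462·139/10000⌋=39009; principal=130870-39009=91861; balance=2806462-91861=2714601
17. interest=⌊2714601·139/10000⌋=37732; principal=130870-37732=93138; balance=2714601-93138=2621463
18. interest=⌊2621463·139/10000⌋=36438; principal=130870-36438=94432; balance=2621463-94432=2527031
19. interest=⌊2527031·139/10000⌋=35125; principal=130870-35125=95745; balance=2527031-95745=2431286
20. interest=⌊2431286·139/10000⌋=33794; principal=130870-33794=97076; balance=2431286-97076=2334210
21. interest=⌊2334210·139/10000⌋=32445; principal=130870-32445=98425; balance=2334210-98425=2235785
22. interest=⌊2235785·139/10000⌋=31077; principal=130870-31077=99793; balance=2235785-99793=2135992
23. interest=⌊2135992·139/10000⌋=29690; principal=130870-29690=101180; balance=2135992-101180=2034812
24. interest=⌊2034812·139/10000⌋=28283; principal=130870-28283=102587; balance=2034812-102587=1932225
25. interest=⌊1932225·139/10000⌋=26857; principal=130870-26857=104013; balance=1932225-104013=1828212
26. interest=⌊1828212·139/10000⌋=25412; principal=130870-25412=105458; balance=1828212-105458=1722754
27. interest=⌊1722754·139/10000⌋=23946; principal=130870-23946=106924; balance=1722754-106924=1615830
28. interest=⌊1615830·139/10000⌋=22460; principal=130870-22460=108410; balance=1615830-108410=1507420
29. interest=⌊1507420·139/10000⌋=20953; principal=130870-20953=109917; balance=1507420-109917=1397503
30. interest=⌊1397503·139/10000⌋=19425; principal=130870-19425=111445; balance=1397503-111445=1286058
31. interest=⌊1286058·139/10000⌋=17876; principal=130870-17876=112994; balance=1286058-112994=1173064
32. interest=⌊1173064·139/10000⌋=16305; principal=130870-16305=114565; balance=1173064-114565=1058499
33. interest=⌊1058499·139/10000⌋=14713; principal=130870-14713=116157; balance=1058499-116157=942342
34. interest=⌊942342·139/10000⌋=13098; principal=130870-13098=117772; balance=942342-117772=824570
35. interest=⌊824570·139/10000⌋=11461; principal=130870-11461=119409; balance=824570-119409=705161
36. interest=⌊705161·139/10000⌋=9801; principal=130870-9801=121069; balance=705161-121069=584092
37. interest=⌊584092·139/10000⌋=8118; principal=130870-8118=122752; balance=584092-122752=461340
38. interest=⌊461340·139/10000⌋=6412; principal=130870-6412=124458; balance=461340-124458=336882
39. interest=⌊336882·139/10000⌋=4682; principal=130870-4682=126188; balance=336882-126188=210694
40. interest=⌊210694·139/10000⌋=2928; principal=130870-2928=127942; balance=210694-127942=82752
41. interest=⌊82752·139/10000⌋=1150; principal=min(130870-1150,82752)=82752; balance=82752-82752=0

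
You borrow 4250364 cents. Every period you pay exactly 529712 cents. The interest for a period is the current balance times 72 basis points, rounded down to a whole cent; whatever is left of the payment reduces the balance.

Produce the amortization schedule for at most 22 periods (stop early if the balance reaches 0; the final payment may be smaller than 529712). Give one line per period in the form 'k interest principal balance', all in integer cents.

1. interest=⌊4250364·72/10000⌋=30602; principal=529712-30602=499110; balance=4250364-499110=3751254
2. interest=⌊3751254·72/10000⌋=27009; principal=529712-27009=502703; balance=3751254-502703=3248551
3. interest=⌊3248551·72/10000⌋=23389; principal=529712-23389=506323; balance=3248551-506323=2742228
4. interest=⌊2742228·72/10000⌋=19744; principal=529712-19744=509968; balance=2742228-509968=2232260
5. interest=⌊2232260·72/10000⌋=16072; principal=529712-16072=513640; balance=2232260-513640=1718620
6. interest=⌊1718620·72/10000⌋=12374; principal=529712-12374=517338; balance=1718620-517338=1201282
7. interest=⌊1201282·72/10000⌋=8649; principal=529712-8649=521063; balance=1201282-521063=680219
8. interest=⌊680219·72/10000⌋=4897; principal=529712-4897=524815; balance=680219-524815=155404
9. interest=⌊155404·72/10000⌋=1118; principal=min(529712-1118,155404)=155404; balance=155404-155404=0

1 30602 499110 3751254
2 27009 502703 3248551
3 23389 506323 2742228
4 19744 509968 2232260
5 16072 513640 1718620
6 12374 517338 1201282
7 8649 521063 680219
8 4897 524815 155404
9 1118 155404 0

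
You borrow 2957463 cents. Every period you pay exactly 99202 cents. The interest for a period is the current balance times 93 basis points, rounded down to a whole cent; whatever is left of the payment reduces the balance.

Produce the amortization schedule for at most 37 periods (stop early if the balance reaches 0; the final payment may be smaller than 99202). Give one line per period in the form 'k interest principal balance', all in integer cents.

1. interest=⌊2957463·93/10000⌋=27504; principal=99202-27504=71698; balance=2957463-71698=2885765
2. interest=⌊2885765·93/10000⌋=26837; principal=99202-26837=72365; balance=2885765-72365=2813400
3. interest=⌊2813400·93/10000⌋=26164; principal=99202-26164=73038; balance=2813400-73038=2740362
4. interest=⌊2740362·93/10000⌋=25485; principal=99202-25485=73717; balance=2740362-73717=2666645
5. interest=⌊2666645·93/10000⌋=24799; principal=99202-24799=74403; balance=2666645-74403=2592242
6. interest=⌊2592242·93/10000⌋=24107; principal=99202-24107=75095; balance=2592242-75095=2517147
7. interest=⌊2517147·93/10000⌋=23409; principal=99202-23409=75793; balance=2517147-75793=2441354
8. interest=⌊2441354·93/10000⌋=22704; principal=99202-22704=76498; balance=2441354-76498=2364856
9. interest=⌊2364856·93/10000⌋=21993; principal=99202-21993=77209; balance=2364856-77209=2287647
10. interest=⌊2287647·93/10000⌋=21275; principal=99202-21275=77927; balance=2287647-77927=2209720
11. interest=⌊2209720·93/10000⌋=20550; principal=99202-20550=78652; balance=2209720-78652=2131068
12. interest=⌊2131068·93/10000⌋=19818; principal=99202-19818=79384; balance=2131068-79384=2051684
13. interest=⌊2051684·93/10000⌋=19080; principal=99202-19080=80122; balance=2051684-80122=1971562
14. interest=⌊1971562·93/10000⌋=18335; principal=99202-18335=80867; balance=1971562-80867=1890695
15. interest=⌊1890695·93/10000⌋=17583; principal=99202-17583=81619; balance=1890695-81619=1809076
16. interest=⌊1809076·93/10000⌋=16824; principal=99202-16824=82378; balance=1809076-82378=1726698
17. interest=⌊1726698·93/10000⌋=16058; principal=99202-16058=83144; balance=1726698-83144=1643554
18. interest=⌊1643554·93/10000⌋=15285; principal=99202-15285=83917; balance=1643554-83917=1559637
19. interest=⌊1559637·93/10000⌋=14504; principal=99202-14504=84698; balance=1559637-84698=1474939
20. interest=⌊1474939·93/10000⌋=13716; principal=99202-13716=85486; balance=1474939-85486=1389453
21. interest=⌊1389453·93/10000⌋=12921; principal=99202-12921=86281; balance=1389453-86281=1303172
22. interest=⌊1303172·93/10000⌋=12119; principal=99202-12119=87083; balance=1303172-87083=1216089
23. interest=⌊1216089·93/10000⌋=11309; principal=99202-11309=87893; balance=1216089-87893=1128196
24. interest=⌊1128196·93/10000⌋=10492; principal=99202-10492=88710; balance=1128196-88710=1039486
25. interest=⌊1039486·93/10000⌋=9667; principal=99202-9667=89535; balance=1039486-89535=949951
26. interest=⌊949951·93/10000⌋=8834; principal=99202-8834=90368; balance=949951-90368=859583
27. interest=⌊859583·93/10000⌋=7994; principal=99202-7994=91208; balance=859583-91208=768375
28. interest=⌊768375·93/10000⌋=7145; principal=99202-7145=92057; balance=768375-92057=676318
29. interest=⌊676318·93/10000⌋=6289; principal=99202-6289=92913; balance=676318-92913=583405
30. interest=⌊583405·93/10000⌋=5425; principal=99202-5425=93777; balance=583405-93777=489628
31. interest=⌊489628·93/10000⌋=4553; principal=99202-4553=94649; balance=489628-94649=394979
32. interest=⌊394979·93/10000⌋=3673; principal=99202-3673=95529; balance=394979-95529=299450
33. interest=⌊299450·93/10000⌋=2784; principal=99202-2784=96418; balance=299450-96418=203032
34. interest=⌊203032·93/10000⌋=1888; principal=99202-1888=97314; balance=203032-97314=105718
35. interest=⌊105718·93/10000⌋=983; principal=99202-983=98219; balance=105718-98219=7499
36. interest=⌊7499·93/10000⌋=69; principal=min(99202-69,7499)=7499; balance=7499-7499=0

1 27504 71698 2885765
2 26837 72365 2813400
3 26164 73038 2740362
4 25485 73717 2666645
5 24799 74403 2592242
6 24107 75095 2517147
7 23409 75793 2441354
8 22704 76498 2364856
9 21993 77209 2287647
10 21275 77927 2209720
11 20550 78652 2131068
12 19818 79384 2051684
13 19080 80122 1971562
14 18335 80867 1890695
15 17583 81619 1809076
16 16824 82378 1726698
17 16058 83144 1643554
18 15285 83917 1559637
19 14504 84698 1474939
20 13716 85486 1389453
21 12921 86281 1303172
22 12119 87083 1216089
23 11309 87893 1128196
24 10492 88710 1039486
25 9667 89535 949951
26 8834 90368 859583
27 7994 91208 768375
28 7145 92057 676318
29 6289 92913 583405
30 5425 93777 489628
31 4553 94649 394979
32 3673 95529 299450
33 2784 96418 203032
34 1888 97314 105718
35 983 98219 7499
36 69 7499 0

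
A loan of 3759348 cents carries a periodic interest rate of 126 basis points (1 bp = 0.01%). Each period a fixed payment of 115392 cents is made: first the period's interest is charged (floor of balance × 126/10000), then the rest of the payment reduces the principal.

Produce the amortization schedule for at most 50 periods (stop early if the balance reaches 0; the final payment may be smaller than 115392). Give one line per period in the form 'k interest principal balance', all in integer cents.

1. interest=⌊3759348·126/10000⌋=47367; principal=115392-47367=68025; balance=3759348-68025=3691323
2. interest=⌊3691323·126/10000⌋=46510; principal=115392-46510=68882; balance=3691323-68882=3622441
3. interest=⌊3622441·126/10000⌋=45642; principal=115392-45642=69750; balance=3622441-69750=3552691
4. interest=⌊3552691·126/10000⌋=44763; principal=115392-44763=70629; balance=3552691-70629=3482062
5. interest=⌊3482062·126/10000⌋=43873; principal=115392-43873=71519; balance=3482062-71519=3410543
6. interest=⌊3410543·126/10000⌋=42972; principal=115392-42972=72420; balance=3410543-72420=3338123
7. interest=⌊3338123·126/10000⌋=42060; principal=115392-42060=73332; balance=3338123-73332=3264791
8. interest=⌊3264791·126/10000⌋=41136; principal=115392-41136=74256; balance=3264791-74256=3190535
9. interest=⌊3190535·126/10000⌋=40200; principal=115392-40200=75192; balance=3190535-75192=3115343
10. interest=⌊3115343·126/10000⌋=39253; principal=115392-39253=76139; balance=3115343-76139=3039204
11. interest=⌊3039204·126/10000⌋=38293; principal=115392-38293=77099; balance=3039204-77099=2962105
12. interest=⌊2962105·126/10000⌋=37322; principal=115392-37322=78070; balance=2962105-78070=2884035
13. interest=⌊2884035·126/10000⌋=36338; principal=115392-36338=79054; balance=2884035-79054=2804981
14. interest=⌊2804981·126/10000⌋=35342; principal=115392-35342=80050; balance=2804981-80050=2724931
15. interest=⌊2724931·126/10000⌋=34334; principal=115392-34334=81058; balance=2724931-81058=2643873
16. interest=⌊2643873·126/10000⌋=33312; principal=115392-33312=82080; balance=2643873-82080=2561793
17. interest=⌊2561793·126/10000⌋=32278; principal=115392-32278=83114; balance=2561793-83114=2478679
18. interest=⌊2478679·126/10000⌋=31231; principal=115392-31231=84161; balance=2478679-84161=2394518
19. interest=⌊2394518·126/10000⌋=30170; principal=115392-30170=85222; balance=2394518-85222=2309296
20. interest=⌊2309296·126/10000⌋=29097; principal=115392-29097=86295; balance=2309296-86295=2223001
21. interest=⌊2223001·126/10000⌋=28009; principal=115392-28009=87383; balance=2223001-87383=2135618
22. interest=⌊2135618·126/10000⌋=26908; principal=115392-26908=88484; balance=2135618-88484=2047134
23. interest=⌊2047134·126/10000⌋=25793; principal=115392-25793=89599; balance=2047134-89599=1957535
24. interest=⌊1957535·126/10000⌋=24664; principal=115392-24664=90728; balance=1957535-90728=1866807
25. interest=⌊1866807·126/10000⌋=23521; principal=115392-23521=91871; balance=1866807-91871=1774936
26. interest=⌊1774936·126/10000⌋=22364; principal=115392-22364=93028; balance=1774936-93028=1681908
27. interest=⌊1681908·126/10000⌋=21192; principal=115392-21192=94200; balance=1681908-94200=1587708
28. interest=⌊1587708·126/10000⌋=20005; principal=115392-20005=95387; balance=1587708-95387=1492321
29. interest=⌊1492321·126/10000⌋=18803; principal=115392-18803=96589; balance=1492321-96589=1395732
30. interest=⌊1395732·126/10000⌋=17586; principal=115392-17586=97806; balance=1395732-97806=1297926
31. interest=⌊1297926·126/10000⌋=16353; principal=115392-16353=99039; balance=1297926-99039=1198887
32. interest=⌊1198887·126/10000⌋=15105; principal=115392-15105=100287; balance=1198887-100287=1098600
33. interest=⌊1098600·126/10000⌋=13842; principal=115392-13842=101550; balance=1098600-101550=997050
34. interest=⌊997050·126/10000⌋=12562; principal=115392-12562=102830; balance=997050-102830=894220
35. interest=⌊894220·126/10000⌋=11267; principal=115392-11267=104125; balance=894220-104125=790095
36. interest=⌊790095·126/10000⌋=9955; principal=115392-9955=105437; balance=790095-105437=684658
37. interest=⌊684658·126/10000⌋=8626; principal=115392-8626=106766; balance=684658-106766=577892
38. interest=⌊577892·126/10000⌋=7281; principal=115392-7281=108111; balance=577892-108111=469781
39. interest=⌊469781·126/10000⌋=5919; principal=115392-5919=109473; balance=469781-109473=360308
40. interest=⌊360308·126/10000⌋=4539; principal=115392-4539=110853; balance=360308-110853=249455
41. interest=⌊249455·126/10000⌋=3143; principal=115392-3143=112249; balance=249455-112249=137206
42. interest=⌊137206·126/10000⌋=1728; principal=115392-1728=113664; balance=137206-113664=23542
43. interest=⌊23542·126/10000⌋=296; principal=min(115392-296,23542)=23542; balance=23542-23542=0

1 47367 68025 3691323
2 46510 68882 3622441
3 45642 69750 3552691
4 44763 70629 3482062
5 43873 71519 3410543
6 42972 72420 3338123
7 42060 73332 3264791
8 41136 74256 3190535
9 40200 75192 3115343
10 39253 76139 3039204
11 38293 77099 2962105
12 37322 78070 2884035
13 36338 79054 2804981
14 35342 80050 2724931
15 34334 81058 2643873
16 33312 82080 2561793
17 32278 83114 2478679
18 31231 84161 2394518
19 30170 85222 2309296
20 29097 86295 2223001
21 28009 87383 2135618
22 26908 88484 2047134
23 25793 89599 1957535
24 24664 90728 1866807
25 23521 91871 1774936
26 22364 93028 1681908
27 21192 94200 1587708
28 20005 95387 1492321
29 18803 96589 1395732
30 17586 97806 1297926
31 16353 99039 1198887
32 15105 100287 1098600
33 13842 101550 997050
34 12562 102830 894220
35 11267 104125 790095
36 9955 105437 684658
37 8626 106766 577892
38 7281 108111 469781
39 5919 109473 360308
40 4539 110853 249455
41 3143 112249 137206
42 1728 113664 23542
43 296 23542 0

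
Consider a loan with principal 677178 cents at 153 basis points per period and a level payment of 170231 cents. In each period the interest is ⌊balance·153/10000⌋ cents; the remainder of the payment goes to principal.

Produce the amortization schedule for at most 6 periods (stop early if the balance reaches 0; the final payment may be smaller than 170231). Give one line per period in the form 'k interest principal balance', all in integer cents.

1 10360 159871 517307
2 7914 162317 354990
3 5431 164800 190190
4 2909 167322 22868
5 349 22868 0

1. interest=⌊677178·153/10000⌋=10360; principal=170231-10360=159871; balance=677178-159871=517307
2. interest=⌊517307·153/10000⌋=7914; principal=170231-7914=162317; balance=517307-162317=354990
3. interest=⌊354990·153/10000⌋=5431; principal=170231-5431=164800; balance=354990-164800=190190
4. interest=⌊190190·153/10000⌋=2909; principal=170231-2909=167322; balance=190190-167322=22868
5. interest=⌊22868·153/10000⌋=349; principal=min(170231-349,22868)=22868; balance=22868-22868=0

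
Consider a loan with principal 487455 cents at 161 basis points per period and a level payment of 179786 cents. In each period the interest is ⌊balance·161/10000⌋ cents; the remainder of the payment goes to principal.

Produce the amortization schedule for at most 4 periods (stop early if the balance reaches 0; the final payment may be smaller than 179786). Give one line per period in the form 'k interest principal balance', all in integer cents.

1 7848 171938 315517
2 5079 174707 140810
3 2267 140810 0

1. interest=⌊487455·161/10000⌋=7848; principal=179786-7848=171938; balance=487455-171938=315517
2. interest=⌊315517·161/10000⌋=5079; principal=179786-5079=174707; balance=315517-174707=140810
3. interest=⌊140810·161/10000⌋=2267; principal=min(179786-2267,140810)=140810; balance=140810-140810=0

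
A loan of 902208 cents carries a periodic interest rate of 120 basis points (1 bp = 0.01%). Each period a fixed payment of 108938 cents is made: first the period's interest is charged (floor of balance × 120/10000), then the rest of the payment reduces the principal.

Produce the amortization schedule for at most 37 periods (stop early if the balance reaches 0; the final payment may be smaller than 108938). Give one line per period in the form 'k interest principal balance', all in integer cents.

1 10826 98112 804096
2 9649 99289 704807
3 8457 100481 604326
4 7251 101687 502639
5 6031 102907 399732
6 4796 104142 295590
7 3547 105391 190199
8 2282 106656 83543
9 1002 83543 0

1. interest=⌊902208·120/10000⌋=10826; principal=108938-10826=98112; balance=902208-98112=804096
2. interest=⌊804096·120/10000⌋=9649; principal=108938-9649=99289; balance=804096-99289=704807
3. interest=⌊704807·120/10000⌋=8457; principal=108938-8457=100481; balance=704807-100481=604326
4. interest=⌊604326·120/10000⌋=7251; principal=108938-7251=101687; balance=604326-101687=502639
5. interest=⌊502639·120/10000⌋=6031; principal=108938-6031=102907; balance=502639-102907=399732
6. interest=⌊399732·120/10000⌋=4796; principal=108938-4796=104142; balance=399732-104142=295590
7. interest=⌊295590·120/10000⌋=3547; principal=108938-3547=105391; balance=295590-105391=190199
8. interest=⌊190199·120/10000⌋=2282; principal=108938-2282=106656; balance=190199-106656=83543
9. interest=⌊83543·120/10000⌋=1002; principal=min(108938-1002,83543)=83543; balance=83543-83543=0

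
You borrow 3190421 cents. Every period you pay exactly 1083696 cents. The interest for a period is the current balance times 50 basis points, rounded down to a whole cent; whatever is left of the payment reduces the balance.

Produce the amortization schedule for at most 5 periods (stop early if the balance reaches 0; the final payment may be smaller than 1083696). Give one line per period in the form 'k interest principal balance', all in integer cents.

1. interest=⌊3190421·50/10000⌋=15952; principal=1083696-15952=1067744; balance=3190421-1067744=2122677
2. interest=⌊2122677·50/10000⌋=10613; principal=1083696-10613=1073083; balance=2122677-1073083=1049594
3. interest=⌊1049594·50/10000⌋=5247; principal=min(1083696-5247,1049594)=1049594; balance=1049594-1049594=0

1 15952 1067744 2122677
2 10613 1073083 1049594
3 5247 1049594 0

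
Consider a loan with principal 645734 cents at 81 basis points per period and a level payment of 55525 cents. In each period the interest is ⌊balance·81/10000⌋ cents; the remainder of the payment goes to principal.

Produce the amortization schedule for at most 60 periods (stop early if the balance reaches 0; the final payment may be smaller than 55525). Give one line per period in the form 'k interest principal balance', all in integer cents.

1. interest=⌊645734·81/10000⌋=5230; principal=55525-5230=50295; balance=645734-50295=595439
2. interest=⌊595439·81/10000⌋=4823; principal=55525-4823=50702; balance=595439-50702=544737
3. interest=⌊544737·81/10000⌋=4412; principal=55525-4412=51113; balance=544737-51113=493624
4. interest=⌊493624·81/10000⌋=3998; principal=55525-3998=51527; balance=493624-51527=442097
5. interest=⌊442097·81/10000⌋=3580; principal=55525-3580=51945; balance=442097-51945=390152
6. interest=⌊390152·81/10000⌋=3160; principal=55525-3160=52365; balance=390152-52365=337787
7. interest=⌊337787·81/10000⌋=2736; principal=55525-2736=52789; balance=337787-52789=284998
8. interest=⌊284998·81/10000⌋=2308; principal=55525-2308=53217; balance=284998-53217=231781
9. interest=⌊231781·81/10000⌋=1877; principal=55525-1877=53648; balance=231781-53648=178133
10. interest=⌊178133·81/10000⌋=1442; principal=55525-1442=54083; balance=178133-54083=124050
11. interest=⌊124050·81/10000⌋=1004; principal=55525-1004=54521; balance=124050-54521=69529
12. interest=⌊69529·81/10000⌋=563; principal=55525-563=54962; balance=69529-54962=14567
13. interest=⌊14567·81/10000⌋=117; principal=min(55525-117,14567)=14567; balance=14567-14567=0

1 5230 50295 595439
2 4823 50702 544737
3 4412 51113 493624
4 3998 51527 442097
5 3580 51945 390152
6 3160 52365 337787
7 2736 52789 284998
8 2308 53217 231781
9 1877 53648 178133
10 1442 54083 124050
11 1004 54521 69529
12 563 54962 14567
13 117 14567 0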